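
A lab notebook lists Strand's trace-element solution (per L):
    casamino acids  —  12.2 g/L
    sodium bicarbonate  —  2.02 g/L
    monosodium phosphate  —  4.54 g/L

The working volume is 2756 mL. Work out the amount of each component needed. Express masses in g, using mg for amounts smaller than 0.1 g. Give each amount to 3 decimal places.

casamino acids 33.623 g; sodium bicarbonate 5.567 g; monosodium phosphate 12.512 g

Working volume: 2756 mL = 2.756 L.
casamino acids: 12.2 g/L × 2.756 L = 33.623 g
sodium bicarbonate: 2.02 g/L × 2.756 L = 5.567 g
monosodium phosphate: 4.54 g/L × 2.756 L = 12.512 g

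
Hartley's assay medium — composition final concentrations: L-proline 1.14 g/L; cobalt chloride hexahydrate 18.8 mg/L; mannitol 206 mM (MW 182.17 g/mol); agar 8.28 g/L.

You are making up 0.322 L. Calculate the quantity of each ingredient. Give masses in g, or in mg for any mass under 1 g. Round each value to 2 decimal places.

Scale factor relative to 1 L: 0.322.
L-proline: 1.14 g/L × 0.322 L = 0.36708 g = 367.08 mg
cobalt chloride hexahydrate: 18.8 mg/L × 0.322 L = 6.05 mg
mannitol: 206 mmol/L × 182.17 g/mol × 0.322 L ÷ 1000 = 12.08 g
agar: 8.28 g/L × 0.322 L = 2.67 g

L-proline 367.08 mg; cobalt chloride hexahydrate 6.05 mg; mannitol 12.08 g; agar 2.67 g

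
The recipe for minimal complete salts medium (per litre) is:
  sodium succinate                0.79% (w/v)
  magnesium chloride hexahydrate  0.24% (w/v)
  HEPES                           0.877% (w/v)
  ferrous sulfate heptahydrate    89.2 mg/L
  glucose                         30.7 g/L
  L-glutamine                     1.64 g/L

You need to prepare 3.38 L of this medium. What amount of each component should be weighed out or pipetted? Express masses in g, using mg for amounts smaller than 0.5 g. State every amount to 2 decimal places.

sodium succinate 26.70 g; magnesium chloride hexahydrate 8.11 g; HEPES 29.64 g; ferrous sulfate heptahydrate 301.50 mg; glucose 103.77 g; L-glutamine 5.54 g

Scale factor relative to 1 L: 3.38.
sodium succinate: 0.79% w/v = 7.9 g/L → 7.9 × 3.38 L = 26.70 g
magnesium chloride hexahydrate: 0.24% w/v = 2.4 g/L → 2.4 × 3.38 L = 8.11 g
HEPES: 0.877 g per 100 mL × 3380 mL ÷ 100 = 29.64 g
ferrous sulfate heptahydrate: 89.2 mg/L × 3.38 L = 301.50 mg
glucose: 30.7 g/L × 3.38 L = 103.77 g
L-glutamine: 1.64 g/L × 3.38 L = 5.54 g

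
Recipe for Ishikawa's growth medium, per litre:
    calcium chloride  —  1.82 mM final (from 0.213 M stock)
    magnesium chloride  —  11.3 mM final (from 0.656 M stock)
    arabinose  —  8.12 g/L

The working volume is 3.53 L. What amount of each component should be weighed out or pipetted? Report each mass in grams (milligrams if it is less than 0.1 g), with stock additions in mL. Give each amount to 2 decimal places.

calcium chloride 30.16 mL; magnesium chloride 60.81 mL; arabinose 28.66 g

Scale factor relative to 1 L: 3.53.
calcium chloride: dilute stock: 1.82 mM × 3530 mL ÷ 213 mM = 30.16 mL
magnesium chloride: V = C2·V2/C1 = 11.3 mM × 3530 mL ÷ 656 mM = 60.81 mL
arabinose: 8.12 g/L × 3.53 L = 28.66 g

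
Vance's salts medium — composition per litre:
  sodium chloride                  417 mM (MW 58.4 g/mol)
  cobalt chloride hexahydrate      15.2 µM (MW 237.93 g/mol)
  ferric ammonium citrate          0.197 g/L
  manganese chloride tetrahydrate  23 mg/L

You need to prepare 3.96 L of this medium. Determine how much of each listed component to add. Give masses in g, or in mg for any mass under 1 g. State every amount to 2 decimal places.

Scale factor relative to 1 L: 3.96.
sodium chloride: 417 mmol/L × 58.4 g/mol × 3.96 L ÷ 1000 = 96.44 g
cobalt chloride hexahydrate: 15.2 µmol/L × 237.93 g/mol × 3.96 L ÷ 1000 = 14.32 mg
ferric ammonium citrate: 0.197 g/L × 3.96 L = 0.78012 g = 780.12 mg
manganese chloride tetrahydrate: 23 mg/L × 3.96 L = 91.08 mg

sodium chloride 96.44 g; cobalt chloride hexahydrate 14.32 mg; ferric ammonium citrate 780.12 mg; manganese chloride tetrahydrate 91.08 mg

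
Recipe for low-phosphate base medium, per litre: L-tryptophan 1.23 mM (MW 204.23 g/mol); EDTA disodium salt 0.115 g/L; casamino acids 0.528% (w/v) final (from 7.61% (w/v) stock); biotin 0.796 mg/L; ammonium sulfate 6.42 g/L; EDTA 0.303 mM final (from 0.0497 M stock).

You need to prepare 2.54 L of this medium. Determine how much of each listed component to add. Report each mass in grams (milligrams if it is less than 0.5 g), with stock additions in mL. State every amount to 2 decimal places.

Scale factor relative to 1 L: 2.54.
L-tryptophan: 1.23 mmol/L × 204.23 g/mol × 2.54 L ÷ 1000 = 0.64 g
EDTA disodium salt: 0.115 g/L × 2.54 L = 0.2921 g = 292.10 mg
casamino acids: V = C2·V2/C1 = 0.528% ÷ 7.61% × 2540 mL = 176.23 mL
biotin: 0.796 mg/L × 2.54 L = 2.02 mg
ammonium sulfate: 6.42 g/L × 2.54 L = 16.31 g
EDTA: V = C2·V2/C1 = 0.303 mM × 2540 mL ÷ 49.7 mM = 15.49 mL

L-tryptophan 0.64 g; EDTA disodium salt 292.10 mg; casamino acids 176.23 mL; biotin 2.02 mg; ammonium sulfate 16.31 g; EDTA 15.49 mL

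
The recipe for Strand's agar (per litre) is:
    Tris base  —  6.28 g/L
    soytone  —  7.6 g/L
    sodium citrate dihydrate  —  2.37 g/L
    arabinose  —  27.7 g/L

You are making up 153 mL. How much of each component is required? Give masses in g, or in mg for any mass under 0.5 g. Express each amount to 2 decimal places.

Scale factor relative to 1 L: 0.153.
Tris base: 6.28 g/L × 0.153 L = 0.96 g
soytone: 7.6 g/L × 0.153 L = 1.16 g
sodium citrate dihydrate: 2.37 g/L × 0.153 L = 0.36261 g = 362.61 mg
arabinose: 27.7 g/L × 0.153 L = 4.24 g

Tris base 0.96 g; soytone 1.16 g; sodium citrate dihydrate 362.61 mg; arabinose 4.24 g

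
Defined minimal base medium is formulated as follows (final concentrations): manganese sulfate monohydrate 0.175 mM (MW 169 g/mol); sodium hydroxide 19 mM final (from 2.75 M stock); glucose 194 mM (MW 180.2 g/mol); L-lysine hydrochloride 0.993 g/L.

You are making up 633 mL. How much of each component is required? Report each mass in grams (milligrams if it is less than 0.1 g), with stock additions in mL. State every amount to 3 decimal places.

manganese sulfate monohydrate 18.721 mg; sodium hydroxide 4.373 mL; glucose 22.129 g; L-lysine hydrochloride 0.629 g

Scale factor relative to 1 L: 0.633.
manganese sulfate monohydrate: 0.175 mmol/L × 169 mg/mmol × 0.633 L = 18.721 mg
sodium hydroxide: dilute stock: 19 mM × 633 mL ÷ 2750 mM = 4.373 mL
glucose: 194 mmol/L × 180.2 g/mol × 0.633 L ÷ 1000 = 22.129 g
L-lysine hydrochloride: 0.993 g/L × 0.633 L = 0.629 g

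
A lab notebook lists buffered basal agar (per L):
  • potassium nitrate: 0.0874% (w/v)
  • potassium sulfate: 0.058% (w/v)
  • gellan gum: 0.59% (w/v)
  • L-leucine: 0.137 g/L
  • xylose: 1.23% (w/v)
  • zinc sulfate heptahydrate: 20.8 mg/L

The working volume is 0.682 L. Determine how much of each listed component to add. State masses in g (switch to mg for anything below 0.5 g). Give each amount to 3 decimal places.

potassium nitrate 0.596 g; potassium sulfate 395.560 mg; gellan gum 4.024 g; L-leucine 93.434 mg; xylose 8.389 g; zinc sulfate heptahydrate 14.186 mg

Scale factor relative to 1 L: 0.682.
potassium nitrate: 0.0874 g per 100 mL × 682 mL ÷ 100 = 0.596 g
potassium sulfate: 0.058% w/v = 0.58 g/L → 0.58 × 0.682 L = 0.39556 g = 395.560 mg
gellan gum: 0.59 g per 100 mL × 682 mL ÷ 100 = 4.024 g
L-leucine: 0.137 g/L × 0.682 L = 0.093434 g = 93.434 mg
xylose: 1.23 g per 100 mL × 682 mL ÷ 100 = 8.389 g
zinc sulfate heptahydrate: 20.8 mg/L × 0.682 L = 14.186 mg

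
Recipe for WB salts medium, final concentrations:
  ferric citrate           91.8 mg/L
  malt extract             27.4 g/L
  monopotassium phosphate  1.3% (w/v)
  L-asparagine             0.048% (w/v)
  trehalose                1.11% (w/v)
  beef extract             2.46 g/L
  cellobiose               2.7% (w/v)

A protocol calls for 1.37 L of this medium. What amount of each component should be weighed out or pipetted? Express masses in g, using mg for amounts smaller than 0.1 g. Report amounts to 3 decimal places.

ferric citrate 0.126 g; malt extract 37.538 g; monopotassium phosphate 17.810 g; L-asparagine 0.658 g; trehalose 15.207 g; beef extract 3.370 g; cellobiose 36.990 g

Scale factor relative to 1 L: 1.37.
ferric citrate: 91.8 mg/L × 1.37 L = 125.766 mg = 0.126 g
malt extract: 27.4 g/L × 1.37 L = 37.538 g
monopotassium phosphate: 1.3% w/v = 13 g/L → 13 × 1.37 L = 17.810 g
L-asparagine: 0.048 g per 100 mL × 1370 mL ÷ 100 = 0.658 g
trehalose: 1.11% w/v = 11.1 g/L → 11.1 × 1.37 L = 15.207 g
beef extract: 2.46 g/L × 1.37 L = 3.370 g
cellobiose: 2.7 g per 100 mL × 1370 mL ÷ 100 = 36.990 g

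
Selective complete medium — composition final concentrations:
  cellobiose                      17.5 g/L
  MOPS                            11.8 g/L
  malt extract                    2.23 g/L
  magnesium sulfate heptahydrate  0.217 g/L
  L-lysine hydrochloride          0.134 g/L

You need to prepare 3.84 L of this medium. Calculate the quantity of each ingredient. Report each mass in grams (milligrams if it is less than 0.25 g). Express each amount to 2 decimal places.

Working volume: 3.84 L.
cellobiose: 17.5 g/L × 3.84 L = 67.20 g
MOPS: 11.8 g/L × 3.84 L = 45.31 g
malt extract: 2.23 g/L × 3.84 L = 8.56 g
magnesium sulfate heptahydrate: 0.217 g/L × 3.84 L = 0.83 g
L-lysine hydrochloride: 0.134 g/L × 3.84 L = 0.51 g

cellobiose 67.20 g; MOPS 45.31 g; malt extract 8.56 g; magnesium sulfate heptahydrate 0.83 g; L-lysine hydrochloride 0.51 g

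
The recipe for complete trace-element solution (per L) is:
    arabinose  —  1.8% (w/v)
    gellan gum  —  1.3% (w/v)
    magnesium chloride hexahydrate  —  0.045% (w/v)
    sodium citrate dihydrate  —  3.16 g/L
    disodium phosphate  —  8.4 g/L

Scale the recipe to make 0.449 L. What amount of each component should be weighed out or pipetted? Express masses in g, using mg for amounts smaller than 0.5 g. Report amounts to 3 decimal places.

arabinose 8.082 g; gellan gum 5.837 g; magnesium chloride hexahydrate 202.050 mg; sodium citrate dihydrate 1.419 g; disodium phosphate 3.772 g

Scale factor relative to 1 L: 0.449.
arabinose: 1.8% w/v = 18 g/L → 18 × 0.449 L = 8.082 g
gellan gum: 1.3 g per 100 mL × 449 mL ÷ 100 = 5.837 g
magnesium chloride hexahydrate: 0.045 g per 100 mL × 449 mL ÷ 100 = 0.20205 g = 202.050 mg
sodium citrate dihydrate: 3.16 g/L × 0.449 L = 1.419 g
disodium phosphate: 8.4 g/L × 0.449 L = 3.772 g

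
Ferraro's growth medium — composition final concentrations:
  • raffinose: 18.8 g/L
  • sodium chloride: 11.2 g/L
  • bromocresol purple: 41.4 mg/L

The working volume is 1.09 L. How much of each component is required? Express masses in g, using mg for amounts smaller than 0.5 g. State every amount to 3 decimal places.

raffinose 20.492 g; sodium chloride 12.208 g; bromocresol purple 45.126 mg

Scale factor relative to 1 L: 1.09.
raffinose: 18.8 g/L × 1.09 L = 20.492 g
sodium chloride: 11.2 g/L × 1.09 L = 12.208 g
bromocresol purple: 41.4 mg/L × 1.09 L = 45.126 mg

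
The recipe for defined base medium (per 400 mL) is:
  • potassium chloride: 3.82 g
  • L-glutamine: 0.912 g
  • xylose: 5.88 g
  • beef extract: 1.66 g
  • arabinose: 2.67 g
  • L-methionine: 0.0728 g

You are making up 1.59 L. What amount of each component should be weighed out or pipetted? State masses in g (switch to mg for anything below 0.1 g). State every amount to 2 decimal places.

potassium chloride 15.18 g; L-glutamine 3.63 g; xylose 23.37 g; beef extract 6.60 g; arabinose 10.61 g; L-methionine 0.29 g

Ratio of target to recipe volume: 1590 / 400 = 3.975.
potassium chloride: 3.82 g × (1590 mL / 400 mL) = 15.18 g
L-glutamine: 0.912 g × (1590 mL / 400 mL) = 3.63 g
xylose: 5.88 g × (1590 mL / 400 mL) = 23.37 g
beef extract: 1.66 g × (1590 mL / 400 mL) = 6.60 g
arabinose: 2.67 g × (1590 mL / 400 mL) = 10.61 g
L-methionine: 0.0728 g × (1590 mL / 400 mL) = 0.29 g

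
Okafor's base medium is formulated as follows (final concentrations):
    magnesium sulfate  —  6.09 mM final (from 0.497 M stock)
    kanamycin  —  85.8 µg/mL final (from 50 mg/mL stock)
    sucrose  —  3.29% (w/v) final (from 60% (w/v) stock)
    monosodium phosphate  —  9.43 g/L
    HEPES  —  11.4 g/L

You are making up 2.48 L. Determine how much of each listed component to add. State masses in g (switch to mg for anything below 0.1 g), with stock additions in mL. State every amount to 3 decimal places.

Working volume: 2.48 L.
magnesium sulfate: V = C2·V2/C1 = 6.09 mM × 2480 mL ÷ 497 mM = 30.389 mL
kanamycin: C1V1 = C2V2 → 85.8 µg/mL × 2480 mL ÷ 50000 µg/mL = 4.256 mL
sucrose: C1V1 = C2V2 → 3.29% ÷ 60% × 2480 mL = 135.987 mL
monosodium phosphate: 9.43 g/L × 2.48 L = 23.386 g
HEPES: 11.4 g/L × 2.48 L = 28.272 g

magnesium sulfate 30.389 mL; kanamycin 4.256 mL; sucrose 135.987 mL; monosodium phosphate 23.386 g; HEPES 28.272 g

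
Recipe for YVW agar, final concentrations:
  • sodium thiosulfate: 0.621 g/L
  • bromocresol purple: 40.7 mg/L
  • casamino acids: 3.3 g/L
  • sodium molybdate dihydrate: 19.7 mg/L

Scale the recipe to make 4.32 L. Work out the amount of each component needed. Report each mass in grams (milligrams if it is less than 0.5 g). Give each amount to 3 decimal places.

sodium thiosulfate 2.683 g; bromocresol purple 175.824 mg; casamino acids 14.256 g; sodium molybdate dihydrate 85.104 mg

Working volume: 4.32 L.
sodium thiosulfate: 0.621 g/L × 4.32 L = 2.683 g
bromocresol purple: 40.7 mg/L × 4.32 L = 175.824 mg
casamino acids: 3.3 g/L × 4.32 L = 14.256 g
sodium molybdate dihydrate: 19.7 mg/L × 4.32 L = 85.104 mg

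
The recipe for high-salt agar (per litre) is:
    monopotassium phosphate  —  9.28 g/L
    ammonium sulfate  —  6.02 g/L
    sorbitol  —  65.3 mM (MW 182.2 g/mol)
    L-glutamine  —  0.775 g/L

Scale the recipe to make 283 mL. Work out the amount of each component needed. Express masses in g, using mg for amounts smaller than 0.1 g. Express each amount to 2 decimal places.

Target volume = 283 mL = 0.283 L.
monopotassium phosphate: 9.28 g/L × 0.283 L = 2.63 g
ammonium sulfate: 6.02 g/L × 0.283 L = 1.70 g
sorbitol: 65.3 mmol/L × 182.2 g/mol × 0.283 L ÷ 1000 = 3.37 g
L-glutamine: 0.775 g/L × 0.283 L = 0.22 g

monopotassium phosphate 2.63 g; ammonium sulfate 1.70 g; sorbitol 3.37 g; L-glutamine 0.22 g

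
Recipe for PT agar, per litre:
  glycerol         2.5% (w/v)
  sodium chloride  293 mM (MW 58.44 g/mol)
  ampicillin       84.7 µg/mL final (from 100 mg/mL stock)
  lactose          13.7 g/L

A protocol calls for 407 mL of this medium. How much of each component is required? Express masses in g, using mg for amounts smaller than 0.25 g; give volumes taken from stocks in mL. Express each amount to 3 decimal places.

glycerol 10.175 g; sodium chloride 6.969 g; ampicillin 0.345 mL; lactose 5.576 g

Scale factor relative to 1 L: 0.407.
glycerol: 2.5 g per 100 mL × 407 mL ÷ 100 = 10.175 g
sodium chloride: 293 mmol/L × 58.44 g/mol × 0.407 L ÷ 1000 = 6.969 g
ampicillin: dilute stock: 84.7 µg/mL × 407 mL ÷ 100000 µg/mL = 0.345 mL
lactose: 13.7 g/L × 0.407 L = 5.576 g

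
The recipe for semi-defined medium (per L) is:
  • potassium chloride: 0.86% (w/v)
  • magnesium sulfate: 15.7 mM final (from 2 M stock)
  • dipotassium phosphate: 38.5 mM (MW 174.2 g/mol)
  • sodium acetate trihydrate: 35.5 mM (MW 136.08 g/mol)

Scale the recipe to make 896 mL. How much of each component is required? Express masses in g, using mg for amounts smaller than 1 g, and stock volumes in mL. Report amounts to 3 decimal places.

potassium chloride 7.706 g; magnesium sulfate 7.034 mL; dipotassium phosphate 6.009 g; sodium acetate trihydrate 4.328 g

Working volume: 896 mL = 0.896 L.
potassium chloride: 0.86 g per 100 mL × 896 mL ÷ 100 = 7.706 g
magnesium sulfate: dilute stock: 15.7 mM × 896 mL ÷ 2000 mM = 7.034 mL
dipotassium phosphate: 38.5 mmol/L × 174.2 g/mol × 0.896 L ÷ 1000 = 6.009 g
sodium acetate trihydrate: 35.5 mmol/L × 136.08 g/mol × 0.896 L ÷ 1000 = 4.328 g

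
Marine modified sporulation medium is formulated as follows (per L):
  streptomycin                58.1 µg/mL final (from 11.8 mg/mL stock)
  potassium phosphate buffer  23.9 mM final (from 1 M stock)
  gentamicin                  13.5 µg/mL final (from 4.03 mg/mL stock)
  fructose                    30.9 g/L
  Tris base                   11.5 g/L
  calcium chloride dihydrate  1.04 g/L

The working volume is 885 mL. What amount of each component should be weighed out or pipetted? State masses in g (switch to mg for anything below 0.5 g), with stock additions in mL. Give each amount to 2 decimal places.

streptomycin 4.36 mL; potassium phosphate buffer 21.15 mL; gentamicin 2.96 mL; fructose 27.35 g; Tris base 10.18 g; calcium chloride dihydrate 0.92 g

Working volume: 885 mL = 0.885 L.
streptomycin: dilute stock: 58.1 µg/mL × 885 mL ÷ 11800 µg/mL = 4.36 mL
potassium phosphate buffer: C1V1 = C2V2 → 23.9 mM × 885 mL ÷ 1000 mM = 21.15 mL
gentamicin: V = C2·V2/C1 = 13.5 µg/mL × 885 mL ÷ 4030 µg/mL = 2.96 mL
fructose: 30.9 g/L × 0.885 L = 27.35 g
Tris base: 11.5 g/L × 0.885 L = 10.18 g
calcium chloride dihydrate: 1.04 g/L × 0.885 L = 0.92 g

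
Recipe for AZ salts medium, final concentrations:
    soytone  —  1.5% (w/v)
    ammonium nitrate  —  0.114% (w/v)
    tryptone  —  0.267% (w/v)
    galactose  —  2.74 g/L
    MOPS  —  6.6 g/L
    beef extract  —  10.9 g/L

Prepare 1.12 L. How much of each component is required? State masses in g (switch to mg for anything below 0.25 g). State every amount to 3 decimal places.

Working volume: 1.12 L.
soytone: 1.5 g per 100 mL × 1120 mL ÷ 100 = 16.800 g
ammonium nitrate: 0.114% w/v = 1.14 g/L → 1.14 × 1.12 L = 1.277 g
tryptone: 0.267% w/v = 2.67 g/L → 2.67 × 1.12 L = 2.990 g
galactose: 2.74 g/L × 1.12 L = 3.069 g
MOPS: 6.6 g/L × 1.12 L = 7.392 g
beef extract: 10.9 g/L × 1.12 L = 12.208 g

soytone 16.800 g; ammonium nitrate 1.277 g; tryptone 2.990 g; galactose 3.069 g; MOPS 7.392 g; beef extract 12.208 g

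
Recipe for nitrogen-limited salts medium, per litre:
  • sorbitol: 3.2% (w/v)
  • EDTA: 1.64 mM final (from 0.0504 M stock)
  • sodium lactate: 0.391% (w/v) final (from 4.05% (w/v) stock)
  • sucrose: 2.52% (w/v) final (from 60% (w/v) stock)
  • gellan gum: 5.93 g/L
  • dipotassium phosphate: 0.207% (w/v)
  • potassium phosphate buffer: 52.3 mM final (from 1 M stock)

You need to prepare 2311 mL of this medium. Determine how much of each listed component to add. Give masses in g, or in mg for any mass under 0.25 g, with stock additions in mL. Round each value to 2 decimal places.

sorbitol 73.95 g; EDTA 75.20 mL; sodium lactate 223.11 mL; sucrose 97.06 mL; gellan gum 13.70 g; dipotassium phosphate 4.78 g; potassium phosphate buffer 120.87 mL

Scale factor relative to 1 L: 2.311.
sorbitol: 3.2% w/v = 32 g/L → 32 × 2.311 L = 73.95 g
EDTA: C1V1 = C2V2 → 1.64 mM × 2311 mL ÷ 50.4 mM = 75.20 mL
sodium lactate: C1V1 = C2V2 → 0.391% ÷ 4.05% × 2311 mL = 223.11 mL
sucrose: dilute stock: 2.52% ÷ 60% × 2311 mL = 97.06 mL
gellan gum: 5.93 g/L × 2.311 L = 13.70 g
dipotassium phosphate: 0.207 g per 100 mL × 2311 mL ÷ 100 = 4.78 g
potassium phosphate buffer: C1V1 = C2V2 → 52.3 mM × 2311 mL ÷ 1000 mM = 120.87 mL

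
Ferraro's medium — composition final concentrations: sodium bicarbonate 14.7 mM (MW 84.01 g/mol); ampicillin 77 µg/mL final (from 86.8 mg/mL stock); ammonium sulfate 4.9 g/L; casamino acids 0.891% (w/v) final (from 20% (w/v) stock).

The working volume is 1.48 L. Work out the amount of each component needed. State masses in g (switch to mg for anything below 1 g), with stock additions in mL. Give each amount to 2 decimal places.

sodium bicarbonate 1.83 g; ampicillin 1.31 mL; ammonium sulfate 7.25 g; casamino acids 65.93 mL

Working volume: 1.48 L.
sodium bicarbonate: 14.7 mmol/L × 84.01 g/mol × 1.48 L ÷ 1000 = 1.83 g
ampicillin: dilute stock: 77 µg/mL × 1480 mL ÷ 86800 µg/mL = 1.31 mL
ammonium sulfate: 4.9 g/L × 1.48 L = 7.25 g
casamino acids: V = C2·V2/C1 = 0.891% ÷ 20% × 1480 mL = 65.93 mL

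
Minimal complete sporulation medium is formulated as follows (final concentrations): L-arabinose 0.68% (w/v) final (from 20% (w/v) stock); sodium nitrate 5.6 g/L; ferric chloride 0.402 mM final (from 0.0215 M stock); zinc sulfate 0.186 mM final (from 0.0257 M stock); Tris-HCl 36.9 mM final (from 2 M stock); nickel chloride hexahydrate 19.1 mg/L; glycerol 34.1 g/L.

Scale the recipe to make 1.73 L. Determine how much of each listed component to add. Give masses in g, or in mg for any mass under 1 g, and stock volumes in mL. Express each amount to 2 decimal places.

L-arabinose 58.82 mL; sodium nitrate 9.69 g; ferric chloride 32.35 mL; zinc sulfate 12.52 mL; Tris-HCl 31.92 mL; nickel chloride hexahydrate 33.04 mg; glycerol 58.99 g

Scale factor relative to 1 L: 1.73.
L-arabinose: dilute stock: 0.68% ÷ 20% × 1730 mL = 58.82 mL
sodium nitrate: 5.6 g/L × 1.73 L = 9.69 g
ferric chloride: V = C2·V2/C1 = 0.402 mM × 1730 mL ÷ 21.5 mM = 32.35 mL
zinc sulfate: V = C2·V2/C1 = 0.186 mM × 1730 mL ÷ 25.7 mM = 12.52 mL
Tris-HCl: C1V1 = C2V2 → 36.9 mM × 1730 mL ÷ 2000 mM = 31.92 mL
nickel chloride hexahydrate: 19.1 mg/L × 1.73 L = 33.04 mg
glycerol: 34.1 g/L × 1.73 L = 58.99 g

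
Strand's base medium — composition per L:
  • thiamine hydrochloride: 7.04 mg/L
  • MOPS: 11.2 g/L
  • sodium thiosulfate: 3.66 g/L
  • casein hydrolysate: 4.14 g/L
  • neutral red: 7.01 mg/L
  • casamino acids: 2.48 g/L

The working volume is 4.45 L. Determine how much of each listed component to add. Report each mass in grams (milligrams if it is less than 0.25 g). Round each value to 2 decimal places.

thiamine hydrochloride 31.33 mg; MOPS 49.84 g; sodium thiosulfate 16.29 g; casein hydrolysate 18.42 g; neutral red 31.19 mg; casamino acids 11.04 g

Working volume: 4.45 L.
thiamine hydrochloride: 7.04 mg/L × 4.45 L = 31.33 mg
MOPS: 11.2 g/L × 4.45 L = 49.84 g
sodium thiosulfate: 3.66 g/L × 4.45 L = 16.29 g
casein hydrolysate: 4.14 g/L × 4.45 L = 18.42 g
neutral red: 7.01 mg/L × 4.45 L = 31.19 mg
casamino acids: 2.48 g/L × 4.45 L = 11.04 g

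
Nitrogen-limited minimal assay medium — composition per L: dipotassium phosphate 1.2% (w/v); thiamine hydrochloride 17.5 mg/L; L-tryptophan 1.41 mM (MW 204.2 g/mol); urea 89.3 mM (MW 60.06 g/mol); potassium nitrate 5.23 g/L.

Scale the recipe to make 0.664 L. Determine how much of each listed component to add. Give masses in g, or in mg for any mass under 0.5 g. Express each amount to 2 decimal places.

Scale factor relative to 1 L: 0.664.
dipotassium phosphate: 1.2% w/v = 12 g/L → 12 × 0.664 L = 7.97 g
thiamine hydrochloride: 17.5 mg/L × 0.664 L = 11.62 mg
L-tryptophan: 1.41 mmol/L × 204.2 mg/mmol × 0.664 L = 191.18 mg
urea: 89.3 mmol/L × 60.06 g/mol × 0.664 L ÷ 1000 = 3.56 g
potassium nitrate: 5.23 g/L × 0.664 L = 3.47 g

dipotassium phosphate 7.97 g; thiamine hydrochloride 11.62 mg; L-tryptophan 191.18 mg; urea 3.56 g; potassium nitrate 3.47 g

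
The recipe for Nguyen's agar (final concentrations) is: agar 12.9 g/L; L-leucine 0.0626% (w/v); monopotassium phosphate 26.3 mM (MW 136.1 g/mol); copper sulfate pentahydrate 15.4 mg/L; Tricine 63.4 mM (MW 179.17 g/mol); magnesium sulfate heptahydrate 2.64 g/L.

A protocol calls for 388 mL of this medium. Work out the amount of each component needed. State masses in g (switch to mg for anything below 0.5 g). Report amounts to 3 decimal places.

agar 5.005 g; L-leucine 242.888 mg; monopotassium phosphate 1.389 g; copper sulfate pentahydrate 5.975 mg; Tricine 4.407 g; magnesium sulfate heptahydrate 1.024 g

Working volume: 388 mL = 0.388 L.
agar: 12.9 g/L × 0.388 L = 5.005 g
L-leucine: 0.0626% w/v = 0.626 g/L → 0.626 × 0.388 L = 0.242888 g = 242.888 mg
monopotassium phosphate: 26.3 mmol/L × 136.1 g/mol × 0.388 L ÷ 1000 = 1.389 g
copper sulfate pentahydrate: 15.4 mg/L × 0.388 L = 5.975 mg
Tricine: 63.4 mmol/L × 179.17 g/mol × 0.388 L ÷ 1000 = 4.407 g
magnesium sulfate heptahydrate: 2.64 g/L × 0.388 L = 1.024 g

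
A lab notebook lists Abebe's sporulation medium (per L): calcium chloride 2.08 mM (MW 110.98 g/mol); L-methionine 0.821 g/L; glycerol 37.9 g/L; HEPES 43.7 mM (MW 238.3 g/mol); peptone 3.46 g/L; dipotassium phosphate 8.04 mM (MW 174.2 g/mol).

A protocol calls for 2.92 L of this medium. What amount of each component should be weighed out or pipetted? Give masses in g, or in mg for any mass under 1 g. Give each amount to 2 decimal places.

Scale factor relative to 1 L: 2.92.
calcium chloride: 2.08 mmol/L × 110.98 mg/mmol × 2.92 L = 674.05 mg
L-methionine: 0.821 g/L × 2.92 L = 2.40 g
glycerol: 37.9 g/L × 2.92 L = 110.67 g
HEPES: 43.7 mmol/L × 238.3 g/mol × 2.92 L ÷ 1000 = 30.41 g
peptone: 3.46 g/L × 2.92 L = 10.10 g
dipotassium phosphate: 8.04 mmol/L × 174.2 g/mol × 2.92 L ÷ 1000 = 4.09 g

calcium chloride 674.05 mg; L-methionine 2.40 g; glycerol 110.67 g; HEPES 30.41 g; peptone 10.10 g; dipotassium phosphate 4.09 g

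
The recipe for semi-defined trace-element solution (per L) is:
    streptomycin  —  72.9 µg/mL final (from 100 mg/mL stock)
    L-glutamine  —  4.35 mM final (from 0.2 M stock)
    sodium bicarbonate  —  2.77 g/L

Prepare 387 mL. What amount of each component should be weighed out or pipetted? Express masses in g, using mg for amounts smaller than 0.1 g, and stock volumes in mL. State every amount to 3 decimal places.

streptomycin 0.282 mL; L-glutamine 8.417 mL; sodium bicarbonate 1.072 g

Working volume: 387 mL = 0.387 L.
streptomycin: V = C2·V2/C1 = 72.9 µg/mL × 387 mL ÷ 100000 µg/mL = 0.282 mL
L-glutamine: dilute stock: 4.35 mM × 387 mL ÷ 200 mM = 8.417 mL
sodium bicarbonate: 2.77 g/L × 0.387 L = 1.072 g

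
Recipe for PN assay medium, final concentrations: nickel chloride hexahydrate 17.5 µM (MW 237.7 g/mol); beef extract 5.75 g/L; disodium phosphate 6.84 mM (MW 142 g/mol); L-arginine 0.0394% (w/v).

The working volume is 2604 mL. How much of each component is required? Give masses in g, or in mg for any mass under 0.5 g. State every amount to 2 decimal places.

Target volume = 2604 mL = 2.604 L.
nickel chloride hexahydrate: 17.5 µmol/L × 237.7 g/mol × 2.604 L ÷ 1000 = 10.83 mg
beef extract: 5.75 g/L × 2.604 L = 14.97 g
disodium phosphate: 6.84 mmol/L × 142 g/mol × 2.604 L ÷ 1000 = 2.53 g
L-arginine: 0.0394 g per 100 mL × 2604 mL ÷ 100 = 1.03 g

nickel chloride hexahydrate 10.83 mg; beef extract 14.97 g; disodium phosphate 2.53 g; L-arginine 1.03 g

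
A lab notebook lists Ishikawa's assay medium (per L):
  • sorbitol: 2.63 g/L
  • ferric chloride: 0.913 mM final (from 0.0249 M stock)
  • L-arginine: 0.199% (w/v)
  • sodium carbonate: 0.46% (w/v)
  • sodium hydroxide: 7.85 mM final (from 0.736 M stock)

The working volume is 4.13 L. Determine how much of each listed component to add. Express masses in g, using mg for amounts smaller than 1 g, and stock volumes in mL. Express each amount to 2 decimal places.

Working volume: 4.13 L.
sorbitol: 2.63 g/L × 4.13 L = 10.86 g
ferric chloride: C1V1 = C2V2 → 0.913 mM × 4130 mL ÷ 24.9 mM = 151.43 mL
L-arginine: 0.199 g per 100 mL × 4130 mL ÷ 100 = 8.22 g
sodium carbonate: 0.46 g per 100 mL × 4130 mL ÷ 100 = 19.00 g
sodium hydroxide: C1V1 = C2V2 → 7.85 mM × 4130 mL ÷ 736 mM = 44.05 mL

sorbitol 10.86 g; ferric chloride 151.43 mL; L-arginine 8.22 g; sodium carbonate 19.00 g; sodium hydroxide 44.05 mL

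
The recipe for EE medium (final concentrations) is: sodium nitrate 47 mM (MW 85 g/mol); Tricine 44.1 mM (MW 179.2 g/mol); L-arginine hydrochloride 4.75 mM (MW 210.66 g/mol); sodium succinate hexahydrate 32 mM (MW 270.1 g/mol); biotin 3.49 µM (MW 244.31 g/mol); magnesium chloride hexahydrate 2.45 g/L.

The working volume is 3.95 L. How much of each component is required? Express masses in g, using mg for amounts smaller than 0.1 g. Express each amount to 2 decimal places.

sodium nitrate 15.78 g; Tricine 31.22 g; L-arginine hydrochloride 3.95 g; sodium succinate hexahydrate 34.14 g; biotin 3.37 mg; magnesium chloride hexahydrate 9.68 g

Working volume: 3.95 L.
sodium nitrate: 47 mmol/L × 85 g/mol × 3.95 L ÷ 1000 = 15.78 g
Tricine: 44.1 mmol/L × 179.2 g/mol × 3.95 L ÷ 1000 = 31.22 g
L-arginine hydrochloride: 4.75 mmol/L × 210.66 g/mol × 3.95 L ÷ 1000 = 3.95 g
sodium succinate hexahydrate: 32 mmol/L × 270.1 g/mol × 3.95 L ÷ 1000 = 34.14 g
biotin: 3.49 µmol/L × 244.31 g/mol × 3.95 L ÷ 1000 = 3.37 mg
magnesium chloride hexahydrate: 2.45 g/L × 3.95 L = 9.68 g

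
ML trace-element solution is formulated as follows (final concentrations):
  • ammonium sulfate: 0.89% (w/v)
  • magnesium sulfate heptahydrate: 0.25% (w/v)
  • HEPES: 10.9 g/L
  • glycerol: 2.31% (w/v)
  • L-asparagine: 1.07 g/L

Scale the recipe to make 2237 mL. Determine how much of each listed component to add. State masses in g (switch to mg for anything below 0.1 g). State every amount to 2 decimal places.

ammonium sulfate 19.91 g; magnesium sulfate heptahydrate 5.59 g; HEPES 24.38 g; glycerol 51.67 g; L-asparagine 2.39 g

Target volume = 2237 mL = 2.237 L.
ammonium sulfate: 0.89% w/v = 8.9 g/L → 8.9 × 2.237 L = 19.91 g
magnesium sulfate heptahydrate: 0.25 g per 100 mL × 2237 mL ÷ 100 = 5.59 g
HEPES: 10.9 g/L × 2.237 L = 24.38 g
glycerol: 2.31% w/v = 23.1 g/L → 23.1 × 2.237 L = 51.67 g
L-asparagine: 1.07 g/L × 2.237 L = 2.39 g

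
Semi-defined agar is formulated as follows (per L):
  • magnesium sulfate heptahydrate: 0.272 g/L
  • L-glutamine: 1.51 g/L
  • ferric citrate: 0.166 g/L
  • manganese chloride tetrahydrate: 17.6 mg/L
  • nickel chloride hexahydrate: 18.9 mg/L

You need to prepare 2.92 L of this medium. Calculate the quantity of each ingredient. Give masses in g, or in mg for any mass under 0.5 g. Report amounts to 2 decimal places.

magnesium sulfate heptahydrate 0.79 g; L-glutamine 4.41 g; ferric citrate 484.72 mg; manganese chloride tetrahydrate 51.39 mg; nickel chloride hexahydrate 55.19 mg

Working volume: 2.92 L.
magnesium sulfate heptahydrate: 0.272 g/L × 2.92 L = 0.79 g
L-glutamine: 1.51 g/L × 2.92 L = 4.41 g
ferric citrate: 0.166 g/L × 2.92 L = 0.48472 g = 484.72 mg
manganese chloride tetrahydrate: 17.6 mg/L × 2.92 L = 51.39 mg
nickel chloride hexahydrate: 18.9 mg/L × 2.92 L = 55.19 mg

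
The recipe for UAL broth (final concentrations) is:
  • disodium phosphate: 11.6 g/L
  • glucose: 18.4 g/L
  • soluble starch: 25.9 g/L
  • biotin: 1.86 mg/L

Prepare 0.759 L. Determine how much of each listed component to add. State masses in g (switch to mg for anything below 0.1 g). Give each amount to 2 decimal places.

disodium phosphate 8.80 g; glucose 13.97 g; soluble starch 19.66 g; biotin 1.41 mg

Scale factor relative to 1 L: 0.759.
disodium phosphate: 11.6 g/L × 0.759 L = 8.80 g
glucose: 18.4 g/L × 0.759 L = 13.97 g
soluble starch: 25.9 g/L × 0.759 L = 19.66 g
biotin: 1.86 mg/L × 0.759 L = 1.41 mg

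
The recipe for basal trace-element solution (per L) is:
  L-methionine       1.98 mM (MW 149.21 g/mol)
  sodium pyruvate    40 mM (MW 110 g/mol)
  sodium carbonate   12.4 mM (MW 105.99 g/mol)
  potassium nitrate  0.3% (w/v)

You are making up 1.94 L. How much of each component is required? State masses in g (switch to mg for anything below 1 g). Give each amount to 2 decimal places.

Working volume: 1.94 L.
L-methionine: 1.98 mmol/L × 149.21 mg/mmol × 1.94 L = 573.15 mg
sodium pyruvate: 40 mmol/L × 110 g/mol × 1.94 L ÷ 1000 = 8.54 g
sodium carbonate: 12.4 mmol/L × 105.99 g/mol × 1.94 L ÷ 1000 = 2.55 g
potassium nitrate: 0.3 g per 100 mL × 1940 mL ÷ 100 = 5.82 g

L-methionine 573.15 mg; sodium pyruvate 8.54 g; sodium carbonate 2.55 g; potassium nitrate 5.82 g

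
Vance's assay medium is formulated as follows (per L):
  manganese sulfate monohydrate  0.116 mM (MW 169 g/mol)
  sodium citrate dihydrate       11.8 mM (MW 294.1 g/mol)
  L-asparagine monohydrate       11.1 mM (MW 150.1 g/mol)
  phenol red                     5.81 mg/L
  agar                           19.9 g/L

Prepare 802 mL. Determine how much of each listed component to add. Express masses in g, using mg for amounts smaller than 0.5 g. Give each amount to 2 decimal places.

Working volume: 802 mL = 0.802 L.
manganese sulfate monohydrate: 0.116 mmol/L × 169 mg/mmol × 0.802 L = 15.72 mg
sodium citrate dihydrate: 11.8 mmol/L × 294.1 g/mol × 0.802 L ÷ 1000 = 2.78 g
L-asparagine monohydrate: 11.1 mmol/L × 150.1 g/mol × 0.802 L ÷ 1000 = 1.34 g
phenol red: 5.81 mg/L × 0.802 L = 4.66 mg
agar: 19.9 g/L × 0.802 L = 15.96 g

manganese sulfate monohydrate 15.72 mg; sodium citrate dihydrate 2.78 g; L-asparagine monohydrate 1.34 g; phenol red 4.66 mg; agar 15.96 g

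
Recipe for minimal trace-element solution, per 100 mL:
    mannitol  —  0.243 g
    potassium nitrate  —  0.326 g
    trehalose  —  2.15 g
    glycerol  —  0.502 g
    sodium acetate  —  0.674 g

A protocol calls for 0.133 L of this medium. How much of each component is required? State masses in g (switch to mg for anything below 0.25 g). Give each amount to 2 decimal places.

Ratio of target to recipe volume: 133 / 100 = 1.33.
mannitol: 0.243 g × (133 mL / 100 mL) = 0.32 g
potassium nitrate: 0.326 g × (133 mL / 100 mL) = 0.43 g
trehalose: 2.15 g × (133 mL / 100 mL) = 2.86 g
glycerol: 0.502 g × (133 mL / 100 mL) = 0.67 g
sodium acetate: 0.674 g × (133 mL / 100 mL) = 0.90 g

mannitol 0.32 g; potassium nitrate 0.43 g; trehalose 2.86 g; glycerol 0.67 g; sodium acetate 0.90 g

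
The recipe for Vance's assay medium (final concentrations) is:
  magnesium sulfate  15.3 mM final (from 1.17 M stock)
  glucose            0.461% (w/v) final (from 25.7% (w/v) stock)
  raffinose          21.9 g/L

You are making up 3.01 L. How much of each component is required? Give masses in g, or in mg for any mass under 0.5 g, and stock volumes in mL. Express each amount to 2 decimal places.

Scale factor relative to 1 L: 3.01.
magnesium sulfate: V = C2·V2/C1 = 15.3 mM × 3010 mL ÷ 1170 mM = 39.36 mL
glucose: dilute stock: 0.461% ÷ 25.7% × 3010 mL = 53.99 mL
raffinose: 21.9 g/L × 3.01 L = 65.92 g

magnesium sulfate 39.36 mL; glucose 53.99 mL; raffinose 65.92 g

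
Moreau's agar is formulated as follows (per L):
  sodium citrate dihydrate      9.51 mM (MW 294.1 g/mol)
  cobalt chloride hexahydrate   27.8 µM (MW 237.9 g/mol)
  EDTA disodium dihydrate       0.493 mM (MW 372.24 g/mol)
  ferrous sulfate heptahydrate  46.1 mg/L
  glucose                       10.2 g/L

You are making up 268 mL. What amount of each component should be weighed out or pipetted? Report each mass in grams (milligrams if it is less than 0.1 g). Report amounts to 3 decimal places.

sodium citrate dihydrate 0.750 g; cobalt chloride hexahydrate 1.772 mg; EDTA disodium dihydrate 49.182 mg; ferrous sulfate heptahydrate 12.355 mg; glucose 2.734 g

Working volume: 268 mL = 0.268 L.
sodium citrate dihydrate: 9.51 mmol/L × 294.1 g/mol × 0.268 L ÷ 1000 = 0.750 g
cobalt chloride hexahydrate: 27.8 µmol/L × 237.9 g/mol × 0.268 L ÷ 1000 = 1.772 mg
EDTA disodium dihydrate: 0.493 mmol/L × 372.24 mg/mmol × 0.268 L = 49.182 mg
ferrous sulfate heptahydrate: 46.1 mg/L × 0.268 L = 12.355 mg
glucose: 10.2 g/L × 0.268 L = 2.734 g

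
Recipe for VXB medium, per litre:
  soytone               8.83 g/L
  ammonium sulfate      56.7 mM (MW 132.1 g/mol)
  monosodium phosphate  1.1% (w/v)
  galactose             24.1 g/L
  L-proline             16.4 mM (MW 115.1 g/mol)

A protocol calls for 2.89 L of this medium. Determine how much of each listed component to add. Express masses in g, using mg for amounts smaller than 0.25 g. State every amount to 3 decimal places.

Scale factor relative to 1 L: 2.89.
soytone: 8.83 g/L × 2.89 L = 25.519 g
ammonium sulfate: 56.7 mmol/L × 132.1 g/mol × 2.89 L ÷ 1000 = 21.646 g
monosodium phosphate: 1.1 g per 100 mL × 2890 mL ÷ 100 = 31.790 g
galactose: 24.1 g/L × 2.89 L = 69.649 g
L-proline: 16.4 mmol/L × 115.1 g/mol × 2.89 L ÷ 1000 = 5.455 g

soytone 25.519 g; ammonium sulfate 21.646 g; monosodium phosphate 31.790 g; galactose 69.649 g; L-proline 5.455 g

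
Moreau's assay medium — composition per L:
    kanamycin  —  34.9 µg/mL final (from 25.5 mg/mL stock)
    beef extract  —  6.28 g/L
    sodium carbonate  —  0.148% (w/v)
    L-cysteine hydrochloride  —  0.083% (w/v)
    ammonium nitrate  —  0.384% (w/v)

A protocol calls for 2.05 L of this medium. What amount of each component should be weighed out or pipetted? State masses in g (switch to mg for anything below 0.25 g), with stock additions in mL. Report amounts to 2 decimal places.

Scale factor relative to 1 L: 2.05.
kanamycin: C1V1 = C2V2 → 34.9 µg/mL × 2050 mL ÷ 25500 µg/mL = 2.81 mL
beef extract: 6.28 g/L × 2.05 L = 12.87 g
sodium carbonate: 0.148% w/v = 1.48 g/L → 1.48 × 2.05 L = 3.03 g
L-cysteine hydrochloride: 0.083% w/v = 0.83 g/L → 0.83 × 2.05 L = 1.70 g
ammonium nitrate: 0.384 g per 100 mL × 2050 mL ÷ 100 = 7.87 g

kanamycin 2.81 mL; beef extract 12.87 g; sodium carbonate 3.03 g; L-cysteine hydrochloride 1.70 g; ammonium nitrate 7.87 g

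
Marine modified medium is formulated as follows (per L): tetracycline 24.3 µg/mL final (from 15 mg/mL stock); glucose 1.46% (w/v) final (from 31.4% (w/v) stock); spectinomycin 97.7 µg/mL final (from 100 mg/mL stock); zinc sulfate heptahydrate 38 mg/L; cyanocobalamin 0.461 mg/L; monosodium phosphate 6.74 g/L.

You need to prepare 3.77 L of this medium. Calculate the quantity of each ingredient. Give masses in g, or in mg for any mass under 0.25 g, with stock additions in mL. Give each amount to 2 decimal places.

tetracycline 6.11 mL; glucose 175.29 mL; spectinomycin 3.68 mL; zinc sulfate heptahydrate 143.26 mg; cyanocobalamin 1.74 mg; monosodium phosphate 25.41 g

Scale factor relative to 1 L: 3.77.
tetracycline: C1V1 = C2V2 → 24.3 µg/mL × 3770 mL ÷ 15000 µg/mL = 6.11 mL
glucose: C1V1 = C2V2 → 1.46% ÷ 31.4% × 3770 mL = 175.29 mL
spectinomycin: C1V1 = C2V2 → 97.7 µg/mL × 3770 mL ÷ 100000 µg/mL = 3.68 mL
zinc sulfate heptahydrate: 38 mg/L × 3.77 L = 143.26 mg
cyanocobalamin: 0.461 mg/L × 3.77 L = 1.74 mg
monosodium phosphate: 6.74 g/L × 3.77 L = 25.41 g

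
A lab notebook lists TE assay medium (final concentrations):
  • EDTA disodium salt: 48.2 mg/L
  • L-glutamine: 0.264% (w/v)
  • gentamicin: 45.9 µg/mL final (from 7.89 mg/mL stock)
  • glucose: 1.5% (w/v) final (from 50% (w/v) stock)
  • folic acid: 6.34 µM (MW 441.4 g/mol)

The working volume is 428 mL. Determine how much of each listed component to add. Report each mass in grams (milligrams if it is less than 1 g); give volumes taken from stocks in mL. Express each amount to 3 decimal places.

EDTA disodium salt 20.630 mg; L-glutamine 1.130 g; gentamicin 2.490 mL; glucose 12.840 mL; folic acid 1.198 mg

Scale factor relative to 1 L: 0.428.
EDTA disodium salt: 48.2 mg/L × 0.428 L = 20.630 mg
L-glutamine: 0.264 g per 100 mL × 428 mL ÷ 100 = 1.130 g
gentamicin: dilute stock: 45.9 µg/mL × 428 mL ÷ 7890 µg/mL = 2.490 mL
glucose: C1V1 = C2V2 → 1.5% ÷ 50% × 428 mL = 12.840 mL
folic acid: 6.34 µmol/L × 441.4 g/mol × 0.428 L ÷ 1000 = 1.198 mg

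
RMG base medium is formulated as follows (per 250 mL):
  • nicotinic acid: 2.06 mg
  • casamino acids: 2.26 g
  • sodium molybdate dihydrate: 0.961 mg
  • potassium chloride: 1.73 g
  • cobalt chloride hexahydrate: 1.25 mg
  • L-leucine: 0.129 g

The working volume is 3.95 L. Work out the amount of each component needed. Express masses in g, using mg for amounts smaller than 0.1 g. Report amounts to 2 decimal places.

Scale factor = 3950 mL / 250 mL = 15.8.
nicotinic acid: 2.06 mg × (3950 mL / 250 mL) = 32.55 mg
casamino acids: 2.26 g × (3950 mL / 250 mL) = 35.71 g
sodium molybdate dihydrate: 0.961 mg × (3950 mL / 250 mL) = 15.18 mg
potassium chloride: 1.73 g × (3950 mL / 250 mL) = 27.33 g
cobalt chloride hexahydrate: 1.25 mg × (3950 mL / 250 mL) = 19.75 mg
L-leucine: 0.129 g × (3950 mL / 250 mL) = 2.04 g

nicotinic acid 32.55 mg; casamino acids 35.71 g; sodium molybdate dihydrate 15.18 mg; potassium chloride 27.33 g; cobalt chloride hexahydrate 19.75 mg; L-leucine 2.04 g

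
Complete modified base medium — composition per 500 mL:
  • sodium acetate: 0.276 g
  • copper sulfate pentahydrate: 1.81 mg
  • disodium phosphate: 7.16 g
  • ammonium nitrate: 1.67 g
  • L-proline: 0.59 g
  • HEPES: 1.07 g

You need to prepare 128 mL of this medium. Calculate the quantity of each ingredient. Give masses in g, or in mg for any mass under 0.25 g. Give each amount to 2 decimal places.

sodium acetate 70.66 mg; copper sulfate pentahydrate 0.46 mg; disodium phosphate 1.83 g; ammonium nitrate 0.43 g; L-proline 151.04 mg; HEPES 0.27 g

Ratio of target to recipe volume: 128 / 500 = 0.256.
sodium acetate: 0.276 g × (128 mL / 500 mL) = 0.070656 g = 70.66 mg
copper sulfate pentahydrate: 1.81 mg × (128 mL / 500 mL) = 0.46 mg
disodium phosphate: 7.16 g × (128 mL / 500 mL) = 1.83 g
ammonium nitrate: 1.67 g × (128 mL / 500 mL) = 0.43 g
L-proline: 0.59 g × (128 mL / 500 mL) = 0.15104 g = 151.04 mg
HEPES: 1.07 g × (128 mL / 500 mL) = 0.27 g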